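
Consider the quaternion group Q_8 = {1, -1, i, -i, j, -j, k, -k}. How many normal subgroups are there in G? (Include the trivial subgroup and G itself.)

6

G has 6 subgroups. Checking conjugation-invariance by order — order 1: 1/1 normal; order 2: 1/1 normal; order 4: 3/3 normal; order 8: 1/1 normal.
Total normal subgroups: 6.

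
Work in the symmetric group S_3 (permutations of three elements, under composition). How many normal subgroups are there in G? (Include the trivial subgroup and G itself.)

3

G has 6 subgroups. Checking conjugation-invariance by order — order 1: 1/1 normal; order 2: 0/3 normal; order 3: 1/1 normal; order 6: 1/1 normal.
Total normal subgroups: 3.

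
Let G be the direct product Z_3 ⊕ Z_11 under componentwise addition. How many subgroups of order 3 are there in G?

1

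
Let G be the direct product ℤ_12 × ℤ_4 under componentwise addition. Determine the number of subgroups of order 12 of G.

7

|G| = 48 and 12 | 48, so subgroups of order 12 are possible by Lagrange.
The subgroups of order 12 are: {(0,0), (0,1), (0,2), (0,3), (4,0), (4,1), (4,2), (4,3), (8,0), (8,1), (8,2), (8,3)}; {(0,0), (0,2), (2,0), (2,2), (4,0), (4,2), (6,0), (6,2), (8,0), (8,2), (10,0), (10,2)}; {(0,0), (0,2), (2,1), (2,3), (4,0), (4,2), (6,1), (6,3), (8,0), (8,2), (10,1), (10,3)}; {(0,0), (1,0), (2,0), (3,0), (4,0), (5,0), (6,0), (7,0), (8,0), (9,0), (10,0), (11,0)}; … (7 in all).
So G has 7 subgroups of order 12.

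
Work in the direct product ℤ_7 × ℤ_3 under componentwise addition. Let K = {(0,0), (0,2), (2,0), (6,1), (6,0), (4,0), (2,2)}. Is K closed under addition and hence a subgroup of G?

No

(0,2) ∈ K but its inverse (0,1) ∉ K, so K is not a subgroup.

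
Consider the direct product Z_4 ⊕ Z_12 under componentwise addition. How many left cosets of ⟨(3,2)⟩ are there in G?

4

|⟨(3,2)⟩| = 12 and |G| = 48.
By Lagrange, [G : H] = |G|/|H| = 48/12 = 4.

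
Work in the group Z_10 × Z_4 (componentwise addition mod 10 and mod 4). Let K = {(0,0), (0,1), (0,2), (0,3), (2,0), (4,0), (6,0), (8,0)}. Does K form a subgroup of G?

No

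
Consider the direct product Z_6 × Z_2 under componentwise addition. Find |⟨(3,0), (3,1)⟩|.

|⟨(3,0)⟩| = 2 and |⟨(3,1)⟩| = 2, so |H| is a multiple of lcm(2, 2) = 2 and divides |G| = 12.
Closing under the operation: H = {(0,0), (0,1), (3,0), (3,1)}, so |H| = 4.

4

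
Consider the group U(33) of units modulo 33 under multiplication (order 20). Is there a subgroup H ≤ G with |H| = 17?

17 does not divide |G| = 20, so by Lagrange no subgroup of order 17 exists.

No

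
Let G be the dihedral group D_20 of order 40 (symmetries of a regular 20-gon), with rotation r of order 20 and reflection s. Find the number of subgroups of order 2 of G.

|G| = 40 and 2 | 40, so subgroups of order 2 are possible by Lagrange.
The subgroups of order 2 are: {e, r^10}; {e, r^10s}; {e, r^11s}; {e, r^12s}; … (21 in all).
So G has 21 subgroups of order 2.

21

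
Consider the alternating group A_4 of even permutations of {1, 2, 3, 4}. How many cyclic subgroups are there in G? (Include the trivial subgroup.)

8

Each element a generates a cyclic subgroup ⟨a⟩; distinct elements may generate the same one (a cyclic group of order d has φ(d) generators).
Cyclic subgroups by order — order 1: 1; order 2: 3; order 3: 4.
Total: 8.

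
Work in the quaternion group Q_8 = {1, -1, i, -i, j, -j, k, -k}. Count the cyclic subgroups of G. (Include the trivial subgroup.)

5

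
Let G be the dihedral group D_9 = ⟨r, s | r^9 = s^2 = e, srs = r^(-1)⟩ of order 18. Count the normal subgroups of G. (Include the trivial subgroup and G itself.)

4

G has 16 subgroups. Checking conjugation-invariance by order — order 1: 1/1 normal; order 2: 0/9 normal; order 3: 1/1 normal; order 6: 0/3 normal; order 9: 1/1 normal; order 18: 1/1 normal.
Total normal subgroups: 4.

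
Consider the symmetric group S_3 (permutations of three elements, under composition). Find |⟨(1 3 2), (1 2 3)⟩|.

3

|⟨(1 3 2)⟩| = 3 and |⟨(1 2 3)⟩| = 3, so |H| is a multiple of lcm(3, 3) = 3 and divides |G| = 6.
Closing under the operation: H = {e, (1 2 3), (1 3 2)}, so |H| = 3.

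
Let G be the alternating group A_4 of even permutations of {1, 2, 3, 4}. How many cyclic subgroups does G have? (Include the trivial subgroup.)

8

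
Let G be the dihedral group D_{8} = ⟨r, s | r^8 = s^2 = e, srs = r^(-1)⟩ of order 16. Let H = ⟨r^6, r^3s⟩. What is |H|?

|⟨r^6⟩| = 4 and |⟨r^3s⟩| = 2, so |H| is a multiple of lcm(4, 2) = 4 and divides |G| = 16.
Closing under the operation: H = {e, r^2, r^4, r^6, rs, r^3s, r^5s, r^7s}, so |H| = 8.

8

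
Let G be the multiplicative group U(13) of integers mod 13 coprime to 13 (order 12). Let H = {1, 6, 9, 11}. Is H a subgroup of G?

9 ∈ H but its inverse 3 ∉ H, so H is not a subgroup.

No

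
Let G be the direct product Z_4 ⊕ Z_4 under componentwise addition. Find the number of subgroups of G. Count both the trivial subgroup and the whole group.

|G| = 16, so by Lagrange every subgroup order divides 16. Divisors: 1, 2, 4, 8, 16.
Subgroups by order — order 1: 1; order 2: 3; order 4: 7; order 8: 3; order 16: 1.
Total: 1 + 3 + 7 + 3 + 1 = 15.

15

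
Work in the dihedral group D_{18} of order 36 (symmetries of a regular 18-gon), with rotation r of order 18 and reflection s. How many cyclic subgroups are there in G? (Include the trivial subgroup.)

24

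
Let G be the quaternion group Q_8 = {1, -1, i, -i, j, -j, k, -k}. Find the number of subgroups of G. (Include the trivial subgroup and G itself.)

|G| = 8, so by Lagrange every subgroup order divides 8. Divisors: 1, 2, 4, 8.
Subgroups by order — order 1: 1; order 2: 1; order 4: 3; order 8: 1.
Total: 1 + 1 + 3 + 1 = 6.

6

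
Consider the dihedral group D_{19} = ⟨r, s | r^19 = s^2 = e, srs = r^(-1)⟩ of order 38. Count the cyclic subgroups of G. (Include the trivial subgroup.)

21

Group the elements of G by the cyclic subgroup they generate; each cyclic subgroup of order d accounts for φ(d) elements.
Cyclic subgroups by order — order 1: 1; order 2: 19; order 19: 1.
Total: 21.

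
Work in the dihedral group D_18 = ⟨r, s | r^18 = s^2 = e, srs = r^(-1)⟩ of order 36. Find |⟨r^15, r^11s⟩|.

|⟨r^15⟩| = 6 and |⟨r^11s⟩| = 2, so |H| is a multiple of lcm(6, 2) = 6 and divides |G| = 36.
Closing under the operation: H = {e, r^3, r^6, r^9, r^12, r^15, r^2s, r^5s, r^8s, r^11s, r^14s, r^17s}, so |H| = 12.

12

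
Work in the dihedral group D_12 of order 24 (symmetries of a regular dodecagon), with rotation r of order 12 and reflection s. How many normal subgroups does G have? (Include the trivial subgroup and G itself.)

9

G has 34 subgroups. Checking conjugation-invariance by order — order 1: 1/1 normal; order 2: 1/13 normal; order 3: 1/1 normal; order 4: 1/7 normal; order 6: 1/5 normal; order 8: 0/3 normal; order 12: 3/3 normal; order 24: 1/1 normal.
Total normal subgroups: 9.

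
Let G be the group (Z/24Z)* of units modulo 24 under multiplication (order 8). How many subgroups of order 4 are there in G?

7

|G| = 8 and 4 | 8, so subgroups of order 4 are possible by Lagrange.
The subgroups of order 4 are: {1, 11, 13, 23}; {1, 11, 17, 19}; {1, 5, 7, 11}; {1, 5, 13, 17}; … (7 in all).
So G has 7 subgroups of order 4.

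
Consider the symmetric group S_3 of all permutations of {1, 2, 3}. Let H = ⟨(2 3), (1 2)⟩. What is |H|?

6

|⟨(2 3)⟩| = 2 and |⟨(1 2)⟩| = 2, so |H| is a multiple of lcm(2, 2) = 2 and divides |G| = 6.
Closing {(2 3), (1 2)} under the group operation gives all of G, so |H| = 6.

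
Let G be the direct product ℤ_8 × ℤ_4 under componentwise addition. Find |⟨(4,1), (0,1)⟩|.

|⟨(4,1)⟩| = 4 and |⟨(0,1)⟩| = 4, so |H| is a multiple of lcm(4, 4) = 4 and divides |G| = 32.
Closing under the operation: H = {(0,0), (0,1), (0,2), (0,3), (4,0), (4,1), (4,2), (4,3)}, so |H| = 8.

8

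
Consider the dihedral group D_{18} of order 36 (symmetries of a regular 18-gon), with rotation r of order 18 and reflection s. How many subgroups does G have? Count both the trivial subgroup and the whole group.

45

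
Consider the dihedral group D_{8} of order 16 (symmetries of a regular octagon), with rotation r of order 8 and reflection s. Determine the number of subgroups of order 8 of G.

3

|G| = 16 and 8 | 16, so subgroups of order 8 are possible by Lagrange.
The subgroups of order 8 are: {e, r, r^2, r^3, r^4, r^5, r^6, r^7}; {e, r^2, r^4, r^6, s, r^2s, r^4s, r^6s}; {e, r^2, r^4, r^6, rs, r^3s, r^5s, r^7s}.
So G has 3 subgroups of order 8.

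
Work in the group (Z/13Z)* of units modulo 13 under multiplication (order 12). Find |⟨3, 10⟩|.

6

|⟨3⟩| = 3 and |⟨10⟩| = 6, so |H| is a multiple of lcm(3, 6) = 6 and divides |G| = 12.
Closing under the operation: H = {1, 3, 4, 9, 10, 12}, so |H| = 6.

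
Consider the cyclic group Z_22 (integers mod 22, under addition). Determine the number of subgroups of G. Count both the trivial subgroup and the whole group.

A cyclic group of order 22 has exactly one subgroup for each divisor of 22.
Divisors of 22: 1, 2, 11, 22.
So Z_22 has 4 subgroups.

4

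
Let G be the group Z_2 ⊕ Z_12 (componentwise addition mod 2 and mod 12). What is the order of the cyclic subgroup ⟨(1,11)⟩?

12

The order of (1,11) in Z_2 × Z_12 is lcm(ord(1) in Z_2, ord(11) in Z_12).
ord(1) = 2 and ord(11) = 12, so |⟨(1,11)⟩| = lcm(2, 12) = 12.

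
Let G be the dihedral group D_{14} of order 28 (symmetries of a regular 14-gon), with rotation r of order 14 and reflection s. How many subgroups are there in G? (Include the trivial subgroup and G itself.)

28

|G| = 28, so by Lagrange every subgroup order divides 28. Divisors: 1, 2, 4, 7, 14, 28.
Subgroups by order — order 1: 1; order 2: 15; order 4: 7; order 7: 1; order 14: 3; order 28: 1.
Total: 1 + 15 + 7 + 1 + 3 + 1 = 28.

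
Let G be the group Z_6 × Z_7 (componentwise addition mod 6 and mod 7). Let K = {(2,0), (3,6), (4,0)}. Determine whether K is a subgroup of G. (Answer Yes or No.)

No

The identity (0,0) ∉ K, so K is not a subgroup.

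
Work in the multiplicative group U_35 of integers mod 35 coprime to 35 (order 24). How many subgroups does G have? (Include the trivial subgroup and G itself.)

16

|G| = 24, so by Lagrange every subgroup order divides 24. Divisors: 1, 2, 3, 4, 6, 8, 12, 24.
Subgroups by order — order 1: 1; order 2: 3; order 3: 1; order 4: 3; order 6: 3; order 8: 1; order 12: 3; order 24: 1.
Total: 1 + 3 + 1 + 3 + 3 + 1 + 3 + 1 = 16.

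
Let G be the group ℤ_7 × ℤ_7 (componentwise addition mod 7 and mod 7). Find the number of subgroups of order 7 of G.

8

|G| = 49 and 7 | 49, so subgroups of order 7 are possible by Lagrange.
The subgroups of order 7 are: {(0,0), (0,1), (0,2), (0,3), (0,4), (0,5), (0,6)}; {(0,0), (1,0), (2,0), (3,0), (4,0), (5,0), (6,0)}; {(0,0), (1,1), (2,2), (3,3), (4,4), (5,5), (6,6)}; {(0,0), (1,2), (2,4), (3,6), (4,1), (5,3), (6,5)}; … (8 in all).
So G has 8 subgroups of order 7.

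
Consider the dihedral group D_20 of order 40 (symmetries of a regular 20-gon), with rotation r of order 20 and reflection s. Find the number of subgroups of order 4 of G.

11

|G| = 40 and 4 | 40, so subgroups of order 4 are possible by Lagrange.
The subgroups of order 4 are: {e, r^10, s, r^10s}; {e, r^10, rs, r^11s}; {e, r^10, r^2s, r^12s}; {e, r^10, r^3s, r^13s}; … (11 in all).
So G has 11 subgroups of order 4.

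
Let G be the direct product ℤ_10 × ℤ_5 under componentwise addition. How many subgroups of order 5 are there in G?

6

|G| = 50 and 5 | 50, so subgroups of order 5 are possible by Lagrange.
The subgroups of order 5 are: {(0,0), (0,1), (0,2), (0,3), (0,4)}; {(0,0), (2,0), (4,0), (6,0), (8,0)}; {(0,0), (2,1), (4,2), (6,3), (8,4)}; {(0,0), (2,2), (4,4), (6,1), (8,3)}; … (6 in all).
So G has 6 subgroups of order 5.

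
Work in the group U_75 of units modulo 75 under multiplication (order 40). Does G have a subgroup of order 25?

No

25 does not divide |G| = 40, so by Lagrange no subgroup of order 25 exists.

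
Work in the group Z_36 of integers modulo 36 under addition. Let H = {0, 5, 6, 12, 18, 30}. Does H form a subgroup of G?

No

5 ∈ H but its inverse 31 ∉ H, so H is not a subgroup.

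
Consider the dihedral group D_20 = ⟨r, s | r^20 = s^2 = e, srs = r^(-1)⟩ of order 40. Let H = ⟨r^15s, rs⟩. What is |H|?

20

|⟨r^15s⟩| = 2 and |⟨rs⟩| = 2, so |H| is a multiple of lcm(2, 2) = 2 and divides |G| = 40.
Closing under the operation: H = {e, r^2, r^4, r^6, r^8, r^10, r^12, r^14, r^16, r^18, rs, r^3s, r^5s, r^7s, r^9s, r^11s, r^13s, r^15s, r^17s, r^19s}, so |H| = 20.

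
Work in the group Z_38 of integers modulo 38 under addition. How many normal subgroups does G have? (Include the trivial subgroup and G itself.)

G is abelian, so every subgroup is normal.
G has 4 subgroups in total, hence 4 normal subgroups.

4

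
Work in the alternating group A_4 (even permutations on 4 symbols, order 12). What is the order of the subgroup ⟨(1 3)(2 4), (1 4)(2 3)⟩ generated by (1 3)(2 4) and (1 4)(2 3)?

|⟨(1 3)(2 4)⟩| = 2 and |⟨(1 4)(2 3)⟩| = 2, so |H| is a multiple of lcm(2, 2) = 2 and divides |G| = 12.
Closing under the operation: H = {e, (1 2)(3 4), (1 3)(2 4), (1 4)(2 3)}, so |H| = 4.

4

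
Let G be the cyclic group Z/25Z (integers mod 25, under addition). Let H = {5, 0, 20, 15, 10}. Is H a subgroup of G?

Yes

|H| = 5 divides |G| = 25, consistent with Lagrange.
H contains the identity, every element's inverse is in H, and H is closed under +: it is a subgroup.
In fact H = ⟨20⟩.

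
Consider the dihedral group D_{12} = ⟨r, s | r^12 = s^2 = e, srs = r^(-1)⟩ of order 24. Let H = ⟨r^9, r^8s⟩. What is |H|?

|⟨r^9⟩| = 4 and |⟨r^8s⟩| = 2, so |H| is a multiple of lcm(4, 2) = 4 and divides |G| = 24.
Closing under the operation: H = {e, r^3, r^6, r^9, r^2s, r^5s, r^8s, r^11s}, so |H| = 8.

8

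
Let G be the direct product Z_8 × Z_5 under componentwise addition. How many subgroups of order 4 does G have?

|G| = 40 and 4 | 40, so subgroups of order 4 are possible by Lagrange.
The subgroups of order 4 are: {(0,0), (2,0), (4,0), (6,0)}.
So G has 1 subgroup of order 4.

1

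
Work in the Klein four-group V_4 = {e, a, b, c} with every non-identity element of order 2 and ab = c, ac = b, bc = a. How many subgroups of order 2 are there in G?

3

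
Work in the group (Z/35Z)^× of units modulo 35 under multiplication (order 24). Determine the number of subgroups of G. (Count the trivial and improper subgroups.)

|G| = 24, so by Lagrange every subgroup order divides 24. Divisors: 1, 2, 3, 4, 6, 8, 12, 24.
Subgroups by order — order 1: 1; order 2: 3; order 3: 1; order 4: 3; order 6: 3; order 8: 1; order 12: 3; order 24: 1.
Total: 1 + 3 + 1 + 3 + 3 + 1 + 3 + 1 = 16.

16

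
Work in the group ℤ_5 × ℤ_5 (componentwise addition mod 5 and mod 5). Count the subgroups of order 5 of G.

6

|G| = 25 and 5 | 25, so subgroups of order 5 are possible by Lagrange.
The subgroups of order 5 are: {(0,0), (0,1), (0,2), (0,3), (0,4)}; {(0,0), (1,0), (2,0), (3,0), (4,0)}; {(0,0), (1,1), (2,2), (3,3), (4,4)}; {(0,0), (1,2), (2,4), (3,1), (4,3)}; … (6 in all).
So G has 6 subgroups of order 5.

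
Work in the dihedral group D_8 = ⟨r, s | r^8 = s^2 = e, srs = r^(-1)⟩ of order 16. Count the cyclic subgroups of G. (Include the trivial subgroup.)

A cyclic subgroup of order d is generated by each of its φ(d) elements of order d, so the cyclic subgroups of order d number (#elements of order d)/φ(d).
Cyclic subgroups by order — order 1: 1; order 2: 9; order 4: 1; order 8: 1.
Total: 12.

12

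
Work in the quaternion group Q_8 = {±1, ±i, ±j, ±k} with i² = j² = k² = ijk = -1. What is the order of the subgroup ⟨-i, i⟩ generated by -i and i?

4

|⟨-i⟩| = 4 and |⟨i⟩| = 4, so |H| is a multiple of lcm(4, 4) = 4 and divides |G| = 8.
Closing under the operation: H = {1, -1, i, -i}, so |H| = 4.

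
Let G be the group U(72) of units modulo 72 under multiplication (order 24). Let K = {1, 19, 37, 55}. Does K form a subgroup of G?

|K| = 4 divides |G| = 24, consistent with Lagrange.
K contains the identity, every element's inverse is in K, and K is closed under ·: it is a subgroup.

Yes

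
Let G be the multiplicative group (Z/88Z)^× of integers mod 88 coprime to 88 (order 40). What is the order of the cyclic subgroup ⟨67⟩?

2

Compute successive powers of 67 mod 88: 67, 1; 67^2 ≡ 1 (mod 88).
So |⟨67⟩| = 2.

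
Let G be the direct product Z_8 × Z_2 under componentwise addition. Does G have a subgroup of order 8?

8 | 16. A subgroup of order 8 is {(0,0), (0,1), (2,0), (2,1), (4,0), (4,1), (6,0), (6,1)}.

Yes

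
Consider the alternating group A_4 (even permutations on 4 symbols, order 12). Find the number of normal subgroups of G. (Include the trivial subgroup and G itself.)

3

G has 10 subgroups. Checking conjugation-invariance by order — order 1: 1/1 normal; order 2: 0/3 normal; order 3: 0/4 normal; order 4: 1/1 normal; order 12: 1/1 normal.
Total normal subgroups: 3.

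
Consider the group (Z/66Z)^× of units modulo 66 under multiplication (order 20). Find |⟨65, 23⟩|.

|⟨65⟩| = 2 and |⟨23⟩| = 2, so |H| is a multiple of lcm(2, 2) = 2 and divides |G| = 20.
Closing under the operation: H = {1, 23, 43, 65}, so |H| = 4.

4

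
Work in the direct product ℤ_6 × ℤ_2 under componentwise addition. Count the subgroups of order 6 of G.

3

|G| = 12 and 6 | 12, so subgroups of order 6 are possible by Lagrange.
The subgroups of order 6 are: {(0,0), (0,1), (2,0), (2,1), (4,0), (4,1)}; {(0,0), (1,0), (2,0), (3,0), (4,0), (5,0)}; {(0,0), (1,1), (2,0), (3,1), (4,0), (5,1)}.
So G has 3 subgroups of order 6.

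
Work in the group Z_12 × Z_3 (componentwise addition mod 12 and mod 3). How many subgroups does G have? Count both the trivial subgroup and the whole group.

18

|G| = 36, so by Lagrange every subgroup order divides 36. Divisors: 1, 2, 3, 4, 6, 9, 12, 18, 36.
Subgroups by order — order 1: 1; order 2: 1; order 3: 4; order 4: 1; order 6: 4; order 9: 1; order 12: 4; order 18: 1; order 36: 1.
Total: 1 + 1 + 4 + 1 + 4 + 1 + 4 + 1 + 1 = 18.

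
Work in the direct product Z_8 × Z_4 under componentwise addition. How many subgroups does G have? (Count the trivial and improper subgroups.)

22

|G| = 32, so by Lagrange every subgroup order divides 32. Divisors: 1, 2, 4, 8, 16, 32.
Subgroups by order — order 1: 1; order 2: 3; order 4: 7; order 8: 7; order 16: 3; order 32: 1.
Total: 1 + 3 + 7 + 7 + 3 + 1 = 22.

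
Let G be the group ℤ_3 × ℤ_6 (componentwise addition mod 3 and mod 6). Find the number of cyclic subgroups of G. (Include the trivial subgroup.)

Each element a generates a cyclic subgroup ⟨a⟩; distinct elements may generate the same one (a cyclic group of order d has φ(d) generators).
Cyclic subgroups by order — order 1: 1; order 2: 1; order 3: 4; order 6: 4.
Total: 10.

10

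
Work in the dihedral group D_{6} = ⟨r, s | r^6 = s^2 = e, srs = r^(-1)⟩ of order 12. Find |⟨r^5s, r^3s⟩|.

6

|⟨r^5s⟩| = 2 and |⟨r^3s⟩| = 2, so |H| is a multiple of lcm(2, 2) = 2 and divides |G| = 12.
Closing under the operation: H = {e, r^2, r^4, rs, r^3s, r^5s}, so |H| = 6.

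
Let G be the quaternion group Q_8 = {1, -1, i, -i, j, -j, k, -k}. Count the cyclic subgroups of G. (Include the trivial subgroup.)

Each element a generates a cyclic subgroup ⟨a⟩; distinct elements may generate the same one (a cyclic group of order d has φ(d) generators).
Cyclic subgroups by order — order 1: 1; order 2: 1; order 4: 3.
Total: 5.

5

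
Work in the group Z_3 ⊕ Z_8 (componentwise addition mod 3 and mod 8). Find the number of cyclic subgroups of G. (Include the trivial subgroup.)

8

Each element a generates a cyclic subgroup ⟨a⟩; distinct elements may generate the same one (a cyclic group of order d has φ(d) generators).
Cyclic subgroups by order — order 1: 1; order 2: 1; order 3: 1; order 4: 1; order 6: 1; order 8: 1; order 12: 1; order 24: 1.
Total: 8.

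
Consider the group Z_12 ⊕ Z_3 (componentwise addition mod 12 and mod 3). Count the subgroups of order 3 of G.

|G| = 36 and 3 | 36, so subgroups of order 3 are possible by Lagrange.
The subgroups of order 3 are: {(0,0), (0,1), (0,2)}; {(0,0), (4,0), (8,0)}; {(0,0), (4,1), (8,2)}; {(0,0), (4,2), (8,1)}.
So G has 4 subgroups of order 3.

4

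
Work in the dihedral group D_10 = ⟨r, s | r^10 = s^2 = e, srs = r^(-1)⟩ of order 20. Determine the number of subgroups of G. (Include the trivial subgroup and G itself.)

22

|G| = 20, so by Lagrange every subgroup order divides 20. Divisors: 1, 2, 4, 5, 10, 20.
Subgroups by order — order 1: 1; order 2: 11; order 4: 5; order 5: 1; order 10: 3; order 20: 1.
Total: 1 + 11 + 5 + 1 + 3 + 1 = 22.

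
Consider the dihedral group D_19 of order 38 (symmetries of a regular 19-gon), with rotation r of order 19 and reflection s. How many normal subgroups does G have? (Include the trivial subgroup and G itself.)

3

G has 22 subgroups. Checking conjugation-invariance by order — order 1: 1/1 normal; order 2: 0/19 normal; order 19: 1/1 normal; order 38: 1/1 normal.
Total normal subgroups: 3.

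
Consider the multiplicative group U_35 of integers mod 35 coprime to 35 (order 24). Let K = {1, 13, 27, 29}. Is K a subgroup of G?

|K| = 4 divides |G| = 24, consistent with Lagrange.
K contains the identity, every element's inverse is in K, and K is closed under ·: it is a subgroup.
In fact K = ⟨27⟩.

Yes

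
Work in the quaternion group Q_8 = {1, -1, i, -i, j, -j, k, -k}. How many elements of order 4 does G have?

6

The elements of order 4 are: i, -i, j, -j, k, -k.
That's 6.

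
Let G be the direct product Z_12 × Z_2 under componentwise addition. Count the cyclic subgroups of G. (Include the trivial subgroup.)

Each element a generates a cyclic subgroup ⟨a⟩; distinct elements may generate the same one (a cyclic group of order d has φ(d) generators).
Cyclic subgroups by order — order 1: 1; order 2: 3; order 3: 1; order 4: 2; order 6: 3; order 12: 2.
Total: 12.

12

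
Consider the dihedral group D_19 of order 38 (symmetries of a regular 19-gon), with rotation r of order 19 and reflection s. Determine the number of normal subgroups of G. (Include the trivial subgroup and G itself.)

G has 22 subgroups. Checking conjugation-invariance by order — order 1: 1/1 normal; order 2: 0/19 normal; order 19: 1/1 normal; order 38: 1/1 normal.
Total normal subgroups: 3.

3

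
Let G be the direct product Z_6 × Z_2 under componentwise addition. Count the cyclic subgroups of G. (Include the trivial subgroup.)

8

Group the elements of G by the cyclic subgroup they generate; each cyclic subgroup of order d accounts for φ(d) elements.
Cyclic subgroups by order — order 1: 1; order 2: 3; order 3: 1; order 6: 3.
Total: 8.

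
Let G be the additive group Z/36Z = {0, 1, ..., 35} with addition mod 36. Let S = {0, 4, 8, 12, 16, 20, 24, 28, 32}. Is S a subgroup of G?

|S| = 9 divides |G| = 36, consistent with Lagrange.
S contains the identity, every element's inverse is in S, and S is closed under +: it is a subgroup.
In fact S = ⟨32⟩.

Yes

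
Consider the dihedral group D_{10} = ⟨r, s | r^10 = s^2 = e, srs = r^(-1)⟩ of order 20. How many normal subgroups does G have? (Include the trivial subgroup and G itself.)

7

G has 22 subgroups. Checking conjugation-invariance by order — order 1: 1/1 normal; order 2: 1/11 normal; order 4: 0/5 normal; order 5: 1/1 normal; order 10: 3/3 normal; order 20: 1/1 normal.
Total normal subgroups: 7.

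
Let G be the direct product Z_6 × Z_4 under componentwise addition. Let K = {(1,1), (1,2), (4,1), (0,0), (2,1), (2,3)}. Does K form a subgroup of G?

No

(1,2) ∈ K but its inverse (5,2) ∉ K, so K is not a subgroup.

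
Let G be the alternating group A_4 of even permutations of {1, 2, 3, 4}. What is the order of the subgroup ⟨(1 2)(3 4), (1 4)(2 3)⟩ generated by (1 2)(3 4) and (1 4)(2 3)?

4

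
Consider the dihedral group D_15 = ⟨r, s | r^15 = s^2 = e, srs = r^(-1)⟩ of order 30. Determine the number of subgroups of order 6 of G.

5

|G| = 30 and 6 | 30, so subgroups of order 6 are possible by Lagrange.
The subgroups of order 6 are: {e, r^5, r^10, s, r^5s, r^10s}; {e, r^5, r^10, rs, r^6s, r^11s}; {e, r^5, r^10, r^2s, r^7s, r^12s}; {e, r^5, r^10, r^3s, r^8s, r^13s}; … (5 in all).
So G has 5 subgroups of order 6.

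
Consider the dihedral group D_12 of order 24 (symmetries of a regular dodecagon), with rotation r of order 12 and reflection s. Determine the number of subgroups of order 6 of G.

|G| = 24 and 6 | 24, so subgroups of order 6 are possible by Lagrange.
The subgroups of order 6 are: {e, r^2, r^4, r^6, r^8, r^10}; {e, r^4, r^8, r^2s, r^6s, r^10s}; {e, r^4, r^8, r^3s, r^7s, r^11s}; {e, r^4, r^8, s, r^4s, r^8s}; … (5 in all).
So G has 5 subgroups of order 6.

5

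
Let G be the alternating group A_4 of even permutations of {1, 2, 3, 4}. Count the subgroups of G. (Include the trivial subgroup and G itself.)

|G| = 12, so by Lagrange every subgroup order divides 12. Divisors: 1, 2, 3, 4, 6, 12.
Subgroups by order — order 1: 1; order 2: 3; order 3: 4; order 4: 1; order 6: 0; order 12: 1.
Total: 1 + 3 + 4 + 1 + 0 + 1 = 10.

10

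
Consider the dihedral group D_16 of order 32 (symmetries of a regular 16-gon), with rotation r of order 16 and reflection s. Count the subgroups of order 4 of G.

9

|G| = 32 and 4 | 32, so subgroups of order 4 are possible by Lagrange.
The subgroups of order 4 are: {e, r^8, r^2s, r^10s}; {e, r^8, r^3s, r^11s}; {e, r^4, r^8, r^12}; {e, r^8, r^4s, r^12s}; … (9 in all).
So G has 9 subgroups of order 4.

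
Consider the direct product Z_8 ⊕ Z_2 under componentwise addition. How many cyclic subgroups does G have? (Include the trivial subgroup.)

8

A cyclic subgroup of order d is generated by each of its φ(d) elements of order d, so the cyclic subgroups of order d number (#elements of order d)/φ(d).
Cyclic subgroups by order — order 1: 1; order 2: 3; order 4: 2; order 8: 2.
Total: 8.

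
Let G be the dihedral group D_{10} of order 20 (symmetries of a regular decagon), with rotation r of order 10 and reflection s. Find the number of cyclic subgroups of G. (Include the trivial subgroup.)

14

A cyclic subgroup of order d is generated by each of its φ(d) elements of order d, so the cyclic subgroups of order d number (#elements of order d)/φ(d).
Cyclic subgroups by order — order 1: 1; order 2: 11; order 5: 1; order 10: 1.
Total: 14.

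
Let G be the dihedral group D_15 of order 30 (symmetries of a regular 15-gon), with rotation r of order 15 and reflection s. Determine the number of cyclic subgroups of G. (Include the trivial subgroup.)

19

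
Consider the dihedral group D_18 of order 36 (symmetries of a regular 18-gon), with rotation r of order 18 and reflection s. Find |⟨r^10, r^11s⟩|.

18

|⟨r^10⟩| = 9 and |⟨r^11s⟩| = 2, so |H| is a multiple of lcm(9, 2) = 18 and divides |G| = 36.
Closing under the operation: H = {e, r^2, r^4, r^6, r^8, r^10, r^12, r^14, r^16, rs, r^3s, r^5s, r^7s, r^9s, r^11s, r^13s, r^15s, r^17s}, so |H| = 18.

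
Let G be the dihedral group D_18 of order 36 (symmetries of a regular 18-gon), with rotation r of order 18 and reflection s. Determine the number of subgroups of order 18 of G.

|G| = 36 and 18 | 36, so subgroups of order 18 are possible by Lagrange.
The subgroups of order 18 are: {e, r, r^2, r^3, r^4, r^5, r^6, r^7, r^8, r^9, r^10, r^11, r^12, r^13, r^14, r^15, r^16, r^17}; {e, r^2, r^4, r^6, r^8, r^10, r^12, r^14, r^16, s, r^2s, r^4s, r^6s, r^8s, r^10s, r^12s, r^14s, r^16s}; {e, r^2, r^4, r^6, r^8, r^10, r^12, r^14, r^16, rs, r^3s, r^5s, r^7s, r^9s, r^11s, r^13s, r^15s, r^17s}.
So G has 3 subgroups of order 18.

3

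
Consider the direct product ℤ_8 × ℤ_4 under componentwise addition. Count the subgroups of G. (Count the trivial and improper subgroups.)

|G| = 32, so by Lagrange every subgroup order divides 32. Divisors: 1, 2, 4, 8, 16, 32.
Subgroups by order — order 1: 1; order 2: 3; order 4: 7; order 8: 7; order 16: 3; order 32: 1.
Total: 1 + 3 + 7 + 7 + 3 + 1 = 22.

22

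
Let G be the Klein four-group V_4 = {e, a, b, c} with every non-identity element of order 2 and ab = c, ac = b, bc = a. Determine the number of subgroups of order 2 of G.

3

|G| = 4 and 2 | 4, so subgroups of order 2 are possible by Lagrange.
The subgroups of order 2 are: {e, a}; {e, b}; {e, c}.
So G has 3 subgroups of order 2.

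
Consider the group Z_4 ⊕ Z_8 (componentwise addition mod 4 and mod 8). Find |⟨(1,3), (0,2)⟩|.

|⟨(1,3)⟩| = 8 and |⟨(0,2)⟩| = 4, so |H| is a multiple of lcm(8, 4) = 8 and divides |G| = 32.
Closing under the operation: H = {(0,0), (0,2), (0,4), (0,6), (1,1), (1,3), (1,5), (1,7), (2,0), (2,2), (2,4), (2,6), (3,1), (3,3), (3,5), (3,7)}, so |H| = 16.

16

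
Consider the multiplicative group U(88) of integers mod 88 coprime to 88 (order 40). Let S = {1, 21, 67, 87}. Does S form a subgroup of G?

|S| = 4 divides |G| = 40, consistent with Lagrange.
S contains the identity, every element's inverse is in S, and S is closed under ·: it is a subgroup.

Yes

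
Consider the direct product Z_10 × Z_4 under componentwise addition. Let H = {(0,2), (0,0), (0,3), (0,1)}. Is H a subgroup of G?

Yes

|H| = 4 divides |G| = 40, consistent with Lagrange.
H contains the identity, every element's inverse is in H, and H is closed under +: it is a subgroup.
In fact H = ⟨(0,1)⟩.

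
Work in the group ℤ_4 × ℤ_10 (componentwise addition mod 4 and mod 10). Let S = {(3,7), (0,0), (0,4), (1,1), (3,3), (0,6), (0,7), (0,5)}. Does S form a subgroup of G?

No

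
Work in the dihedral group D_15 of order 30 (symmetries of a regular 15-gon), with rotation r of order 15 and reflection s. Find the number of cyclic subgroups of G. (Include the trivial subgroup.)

Group the elements of G by the cyclic subgroup they generate; each cyclic subgroup of order d accounts for φ(d) elements.
Cyclic subgroups by order — order 1: 1; order 2: 15; order 3: 1; order 5: 1; order 15: 1.
Total: 19.

19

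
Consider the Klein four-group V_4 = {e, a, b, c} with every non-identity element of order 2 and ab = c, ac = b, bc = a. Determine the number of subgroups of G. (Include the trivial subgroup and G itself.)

5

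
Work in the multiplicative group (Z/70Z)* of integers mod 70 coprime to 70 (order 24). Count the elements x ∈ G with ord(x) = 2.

The elements of order 2 are: 29, 41, 69.
That's 3.

3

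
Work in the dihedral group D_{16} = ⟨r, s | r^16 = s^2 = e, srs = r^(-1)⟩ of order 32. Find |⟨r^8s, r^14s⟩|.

16

|⟨r^8s⟩| = 2 and |⟨r^14s⟩| = 2, so |H| is a multiple of lcm(2, 2) = 2 and divides |G| = 32.
Closing under the operation: H = {e, r^2, r^4, r^6, r^8, r^10, r^12, r^14, s, r^2s, r^4s, r^6s, r^8s, r^10s, r^12s, r^14s}, so |H| = 16.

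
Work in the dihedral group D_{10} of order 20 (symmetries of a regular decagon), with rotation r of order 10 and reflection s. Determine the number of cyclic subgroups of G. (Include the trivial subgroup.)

14

Group the elements of G by the cyclic subgroup they generate; each cyclic subgroup of order d accounts for φ(d) elements.
Cyclic subgroups by order — order 1: 1; order 2: 11; order 5: 1; order 10: 1.
Total: 14.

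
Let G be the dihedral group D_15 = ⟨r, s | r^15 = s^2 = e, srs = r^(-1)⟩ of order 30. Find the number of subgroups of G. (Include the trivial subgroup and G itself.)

28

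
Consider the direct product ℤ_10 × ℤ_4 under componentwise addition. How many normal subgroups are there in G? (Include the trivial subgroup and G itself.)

G is abelian, so every subgroup is normal.
G has 16 subgroups in total, hence 16 normal subgroups.

16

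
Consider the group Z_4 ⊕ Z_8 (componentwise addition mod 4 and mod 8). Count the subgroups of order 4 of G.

7

|G| = 32 and 4 | 32, so subgroups of order 4 are possible by Lagrange.
The subgroups of order 4 are: {(0,0), (0,2), (0,4), (0,6)}; {(0,0), (0,4), (2,0), (2,4)}; {(0,0), (0,4), (2,2), (2,6)}; {(0,0), (1,0), (2,0), (3,0)}; … (7 in all).
So G has 7 subgroups of order 4.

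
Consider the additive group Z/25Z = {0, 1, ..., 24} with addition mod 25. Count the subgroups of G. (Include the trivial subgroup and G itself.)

Subgroups of the cyclic group Z/25Z correspond bijectively to divisors of 25.
Divisors of 25: 1, 5, 25.
So Z/25Z has 3 subgroups.

3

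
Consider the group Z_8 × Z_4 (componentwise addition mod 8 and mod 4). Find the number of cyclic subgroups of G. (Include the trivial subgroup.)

14

A cyclic subgroup of order d is generated by each of its φ(d) elements of order d, so the cyclic subgroups of order d number (#elements of order d)/φ(d).
Cyclic subgroups by order — order 1: 1; order 2: 3; order 4: 6; order 8: 4.
Total: 14.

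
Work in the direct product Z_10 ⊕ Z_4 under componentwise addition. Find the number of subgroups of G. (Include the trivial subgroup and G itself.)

|G| = 40, so by Lagrange every subgroup order divides 40. Divisors: 1, 2, 4, 5, 8, 10, 20, 40.
Subgroups by order — order 1: 1; order 2: 3; order 4: 3; order 5: 1; order 8: 1; order 10: 3; order 20: 3; order 40: 1.
Total: 1 + 3 + 3 + 1 + 1 + 3 + 3 + 1 = 16.

16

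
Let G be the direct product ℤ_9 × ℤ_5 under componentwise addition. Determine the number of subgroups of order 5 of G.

|G| = 45 and 5 | 45, so subgroups of order 5 are possible by Lagrange.
The subgroups of order 5 are: {(0,0), (0,1), (0,2), (0,3), (0,4)}.
So G has 1 subgroup of order 5.

1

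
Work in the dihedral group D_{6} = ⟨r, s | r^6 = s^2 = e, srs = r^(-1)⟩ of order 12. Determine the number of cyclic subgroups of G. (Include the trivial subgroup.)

10

Each element a generates a cyclic subgroup ⟨a⟩; distinct elements may generate the same one (a cyclic group of order d has φ(d) generators).
Cyclic subgroups by order — order 1: 1; order 2: 7; order 3: 1; order 6: 1.
Total: 10.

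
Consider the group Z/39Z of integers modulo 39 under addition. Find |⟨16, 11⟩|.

39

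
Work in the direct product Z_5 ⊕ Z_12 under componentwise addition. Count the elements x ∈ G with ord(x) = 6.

An element (a,b) has order lcm(ord(a), ord(b)); count pairs with lcm equal to 6.
Enumerating gives 2 such elements.

2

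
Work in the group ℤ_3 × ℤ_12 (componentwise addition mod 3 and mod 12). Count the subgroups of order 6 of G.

|G| = 36 and 6 | 36, so subgroups of order 6 are possible by Lagrange.
The subgroups of order 6 are: {(0,0), (0,2), (0,4), (0,6), (0,8), (0,10)}; {(0,0), (0,6), (1,0), (1,6), (2,0), (2,6)}; {(0,0), (0,6), (1,4), (1,10), (2,2), (2,8)}; {(0,0), (0,6), (1,2), (1,8), (2,4), (2,10)}.
So G has 4 subgroups of order 6.

4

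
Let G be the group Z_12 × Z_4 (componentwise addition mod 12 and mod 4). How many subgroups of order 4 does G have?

7

|G| = 48 and 4 | 48, so subgroups of order 4 are possible by Lagrange.
The subgroups of order 4 are: {(0,0), (0,1), (0,2), (0,3)}; {(0,0), (0,2), (6,0), (6,2)}; {(0,0), (0,2), (6,1), (6,3)}; {(0,0), (3,0), (6,0), (9,0)}; … (7 in all).
So G has 7 subgroups of order 4.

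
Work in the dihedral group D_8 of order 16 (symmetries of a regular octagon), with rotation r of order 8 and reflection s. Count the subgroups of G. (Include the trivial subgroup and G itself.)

|G| = 16, so by Lagrange every subgroup order divides 16. Divisors: 1, 2, 4, 8, 16.
Subgroups by order — order 1: 1; order 2: 9; order 4: 5; order 8: 3; order 16: 1.
Total: 1 + 9 + 5 + 3 + 1 = 19.

19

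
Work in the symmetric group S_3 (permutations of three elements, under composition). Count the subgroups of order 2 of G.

|G| = 6 and 2 | 6, so subgroups of order 2 are possible by Lagrange.
The subgroups of order 2 are: {e, (1 2)}; {e, (1 3)}; {e, (2 3)}.
So G has 3 subgroups of order 2.

3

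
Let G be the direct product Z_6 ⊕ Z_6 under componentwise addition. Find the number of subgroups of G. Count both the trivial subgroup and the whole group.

30

|G| = 36, so by Lagrange every subgroup order divides 36. Divisors: 1, 2, 3, 4, 6, 9, 12, 18, 36.
Subgroups by order — order 1: 1; order 2: 3; order 3: 4; order 4: 1; order 6: 12; order 9: 1; order 12: 4; order 18: 3; order 36: 1.
Total: 1 + 3 + 4 + 1 + 12 + 1 + 4 + 3 + 1 = 30.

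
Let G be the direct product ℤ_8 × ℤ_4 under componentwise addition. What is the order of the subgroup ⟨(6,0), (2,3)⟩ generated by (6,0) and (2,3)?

|⟨(6,0)⟩| = 4 and |⟨(2,3)⟩| = 4, so |H| is a multiple of lcm(4, 4) = 4 and divides |G| = 32.
Closing under the operation: H = {(0,0), (0,1), (0,2), (0,3), (2,0), (2,1), (2,2), (2,3), (4,0), (4,1), (4,2), (4,3), (6,0), (6,1), (6,2), (6,3)}, so |H| = 16.

16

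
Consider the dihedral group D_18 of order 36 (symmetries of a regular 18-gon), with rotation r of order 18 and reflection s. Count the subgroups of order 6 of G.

7

|G| = 36 and 6 | 36, so subgroups of order 6 are possible by Lagrange.
The subgroups of order 6 are: {e, r^6, r^12, r^4s, r^10s, r^16s}; {e, r^6, r^12, r^5s, r^11s, r^17s}; {e, r^6, r^12, s, r^6s, r^12s}; {e, r^6, r^12, rs, r^7s, r^13s}; … (7 in all).
So G has 7 subgroups of order 6.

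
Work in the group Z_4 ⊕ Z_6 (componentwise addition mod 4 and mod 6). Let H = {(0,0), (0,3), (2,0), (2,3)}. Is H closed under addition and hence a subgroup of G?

|H| = 4 divides |G| = 24, consistent with Lagrange.
H contains the identity, every element's inverse is in H, and H is closed under +: it is a subgroup.

Yes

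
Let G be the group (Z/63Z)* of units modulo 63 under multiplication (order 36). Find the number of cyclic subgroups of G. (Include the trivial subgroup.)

20

A cyclic subgroup of order d is generated by each of its φ(d) elements of order d, so the cyclic subgroups of order d number (#elements of order d)/φ(d).
Cyclic subgroups by order — order 1: 1; order 2: 3; order 3: 4; order 6: 12.
Total: 20.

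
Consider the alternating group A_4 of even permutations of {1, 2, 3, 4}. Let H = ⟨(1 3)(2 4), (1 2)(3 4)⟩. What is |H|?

|⟨(1 3)(2 4)⟩| = 2 and |⟨(1 2)(3 4)⟩| = 2, so |H| is a multiple of lcm(2, 2) = 2 and divides |G| = 12.
Closing under the operation: H = {e, (1 2)(3 4), (1 3)(2 4), (1 4)(2 3)}, so |H| = 4.

4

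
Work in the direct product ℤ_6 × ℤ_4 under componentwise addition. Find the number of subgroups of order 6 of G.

|G| = 24 and 6 | 24, so subgroups of order 6 are possible by Lagrange.
The subgroups of order 6 are: {(0,0), (0,2), (2,0), (2,2), (4,0), (4,2)}; {(0,0), (1,0), (2,0), (3,0), (4,0), (5,0)}; {(0,0), (1,2), (2,0), (3,2), (4,0), (5,2)}.
So G has 3 subgroups of order 6.

3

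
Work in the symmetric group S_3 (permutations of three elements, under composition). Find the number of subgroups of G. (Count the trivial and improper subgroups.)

|G| = 6, so by Lagrange every subgroup order divides 6. Divisors: 1, 2, 3, 6.
Subgroups by order — order 1: 1; order 2: 3; order 3: 1; order 6: 1.
Total: 1 + 3 + 1 + 1 = 6.

6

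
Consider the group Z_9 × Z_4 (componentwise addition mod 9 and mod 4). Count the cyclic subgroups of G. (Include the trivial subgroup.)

A cyclic subgroup of order d is generated by each of its φ(d) elements of order d, so the cyclic subgroups of order d number (#elements of order d)/φ(d).
Cyclic subgroups by order — order 1: 1; order 2: 1; order 3: 1; order 4: 1; order 6: 1; order 9: 1; order 12: 1; order 18: 1; order 36: 1.
Total: 9.

9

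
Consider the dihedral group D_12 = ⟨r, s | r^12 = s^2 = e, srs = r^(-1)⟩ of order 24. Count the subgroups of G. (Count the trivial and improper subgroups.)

|G| = 24, so by Lagrange every subgroup order divides 24. Divisors: 1, 2, 3, 4, 6, 8, 12, 24.
Subgroups by order — order 1: 1; order 2: 13; order 3: 1; order 4: 7; order 6: 5; order 8: 3; order 12: 3; order 24: 1.
Total: 1 + 13 + 1 + 7 + 5 + 3 + 3 + 1 = 34.

34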